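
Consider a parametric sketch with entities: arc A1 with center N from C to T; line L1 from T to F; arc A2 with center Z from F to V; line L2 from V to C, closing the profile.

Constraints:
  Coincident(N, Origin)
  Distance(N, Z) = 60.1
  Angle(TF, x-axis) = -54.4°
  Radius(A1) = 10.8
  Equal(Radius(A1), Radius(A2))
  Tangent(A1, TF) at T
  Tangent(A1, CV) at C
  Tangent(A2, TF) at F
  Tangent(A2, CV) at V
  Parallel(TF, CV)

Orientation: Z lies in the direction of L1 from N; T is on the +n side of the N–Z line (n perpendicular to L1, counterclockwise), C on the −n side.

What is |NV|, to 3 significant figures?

61.1

The slot axis is L1's direction at -54.4°, so u = (cos -54.4°, sin -54.4°) = (0.582, -0.813) and n = (−sin -54.4°, cos -54.4°) = (0.813, 0.582). N is at the origin and Z lies 60.1 along u from N, so Z = 60.1·u = (35.0, -48.9). Tangency of A1 to both parallel lines with radius 10.8 puts T and C at N ± 10.8·n: T = (8.78, 6.29), C = (-8.78, -6.29). Equal radii place F and V the same way about Z: F = Z + 10.8·n = (43.8, -42.6), V = Z − 10.8·n = (26.2, -55.2). Then |NV| = |V − N| = 61.1.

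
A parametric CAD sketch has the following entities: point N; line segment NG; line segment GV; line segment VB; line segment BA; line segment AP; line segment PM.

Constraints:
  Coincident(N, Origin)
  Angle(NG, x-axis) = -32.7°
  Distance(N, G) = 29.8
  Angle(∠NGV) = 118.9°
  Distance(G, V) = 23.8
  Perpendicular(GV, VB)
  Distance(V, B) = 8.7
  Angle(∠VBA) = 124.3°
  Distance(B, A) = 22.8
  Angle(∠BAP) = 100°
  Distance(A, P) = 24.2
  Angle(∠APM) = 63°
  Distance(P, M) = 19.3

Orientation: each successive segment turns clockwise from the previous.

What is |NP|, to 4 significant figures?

22.00

N is at the origin; NG runs at -32.7° with length 29.8, so G = (25.08, -16.10). ∠NGV = 118.9° gives GV at -93.80° from the x-axis; with |GV| = 23.8, V = (23.50, -39.85). The perpendicularity gives VB at right angles to GV, so VB runs at 176.2°; with |VB| = 8.7, B = (14.82, -39.27). ∠VBA = 124.3° gives BA at 120.5° from the x-axis; with |BA| = 22.8, A = (3.247, -19.63). ∠BAP = 100.0° gives AP at 40.50° from the x-axis; with |AP| = 24.2, P = (21.65, -3.908). Then |NP| = |P − N| = 22.00.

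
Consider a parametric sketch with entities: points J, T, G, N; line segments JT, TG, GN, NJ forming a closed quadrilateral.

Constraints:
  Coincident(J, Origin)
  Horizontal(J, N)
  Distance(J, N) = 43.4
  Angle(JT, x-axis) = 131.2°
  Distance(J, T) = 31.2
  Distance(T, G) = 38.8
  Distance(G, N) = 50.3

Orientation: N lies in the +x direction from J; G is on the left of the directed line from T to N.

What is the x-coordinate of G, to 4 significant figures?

14.12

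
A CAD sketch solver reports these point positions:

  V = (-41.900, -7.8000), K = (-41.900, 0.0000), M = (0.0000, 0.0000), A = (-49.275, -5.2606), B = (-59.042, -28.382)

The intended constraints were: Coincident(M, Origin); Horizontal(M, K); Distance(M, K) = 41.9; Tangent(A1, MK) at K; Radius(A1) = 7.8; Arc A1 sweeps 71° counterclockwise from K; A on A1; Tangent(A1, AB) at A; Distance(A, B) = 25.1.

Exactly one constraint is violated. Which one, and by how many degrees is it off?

Tangent(A1, AB) at A — off by 3.90°.

M = (0.00, 0.00) ✓; M.y = 0.00, K.y = 0.00 ✓; |MK| = 41.90 ✓; ∠(VK, KM) = 90.00° ✓; |VK| = 7.800 ✓; bearing(V→A) − bearing(V→K) = 71.00° ✓; |VA| = 7.800 ✓; ∠(VA, AB) = 93.90° ✗; |AB| = 25.10 ✓.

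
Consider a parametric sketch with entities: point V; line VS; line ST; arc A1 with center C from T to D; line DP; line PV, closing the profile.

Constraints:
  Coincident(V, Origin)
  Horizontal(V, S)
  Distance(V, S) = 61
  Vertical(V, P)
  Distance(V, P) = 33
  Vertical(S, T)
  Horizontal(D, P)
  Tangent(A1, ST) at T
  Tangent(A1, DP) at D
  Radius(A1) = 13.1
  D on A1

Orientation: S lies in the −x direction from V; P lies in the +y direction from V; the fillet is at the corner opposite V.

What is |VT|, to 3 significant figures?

64.2

The virtual corner opposite V is at (-61.0, 33.0). Tangency of A1 to ST means the radius CT is perpendicular to ST and A1 meets DP tangentially, so CD is at right angles to DP, with radius 13.1, so the center C sits 13.1 in from both sides at C = (-47.9, 19.9). That places the tangent points at T = (-61.0, 19.9) on ST and D = (-47.9, 33.0) on DP. Then |VT| = |T − V| = 64.2.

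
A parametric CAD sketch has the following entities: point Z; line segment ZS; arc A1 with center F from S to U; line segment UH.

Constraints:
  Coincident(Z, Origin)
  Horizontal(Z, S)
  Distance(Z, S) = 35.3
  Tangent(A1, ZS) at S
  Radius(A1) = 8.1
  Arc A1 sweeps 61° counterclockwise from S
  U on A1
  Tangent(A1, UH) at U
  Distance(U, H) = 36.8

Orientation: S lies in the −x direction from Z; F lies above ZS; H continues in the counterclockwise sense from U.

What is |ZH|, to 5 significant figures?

37.810

On A1, S sits at bearing -90° from F; a 61° counterclockwise sweep puts U at bearing -29°, so U = F + 8.1·(cos -29°, sin -29°) = (-28.216, 4.1730). A1 meets UH tangentially, so FU is at right angles to UH, so UH runs along (−sin -29°, cos -29°); with |UH| = 36.8, H = (-10.375, 36.359). Then |ZH| = |H − Z| = 37.810.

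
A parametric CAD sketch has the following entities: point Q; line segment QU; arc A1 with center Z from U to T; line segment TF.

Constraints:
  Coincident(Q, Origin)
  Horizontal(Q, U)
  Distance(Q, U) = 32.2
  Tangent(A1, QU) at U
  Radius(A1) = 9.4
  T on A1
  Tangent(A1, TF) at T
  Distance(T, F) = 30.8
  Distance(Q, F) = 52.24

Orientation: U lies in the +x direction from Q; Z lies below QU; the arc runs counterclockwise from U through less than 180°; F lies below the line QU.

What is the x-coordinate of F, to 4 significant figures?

31.60

Checks: ∠(ZU, UQ) = 90.00° ✓; |ZT| = 9.400 ✓; ∠(ZT, TF) = 90.00° ✓; |TF| = 30.80 ✓; |QF| = 52.24 ✓.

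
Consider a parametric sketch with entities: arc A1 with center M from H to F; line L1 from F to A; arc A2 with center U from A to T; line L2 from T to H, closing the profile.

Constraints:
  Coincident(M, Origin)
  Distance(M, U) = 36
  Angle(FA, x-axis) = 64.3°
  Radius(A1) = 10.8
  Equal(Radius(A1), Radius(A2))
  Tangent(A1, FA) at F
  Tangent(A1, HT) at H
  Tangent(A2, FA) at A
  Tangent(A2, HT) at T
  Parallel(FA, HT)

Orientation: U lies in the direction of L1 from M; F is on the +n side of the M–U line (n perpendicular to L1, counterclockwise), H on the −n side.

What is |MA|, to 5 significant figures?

37.585

The slot axis is L1's direction at 64.3°, so u = (cos 64.3°, sin 64.3°) = (0.43366, 0.90108) and n = (−sin 64.3°, cos 64.3°) = (-0.90108, 0.43366). M is at the origin and U lies 36.0 along u from M, so U = 36.0·u = (15.612, 32.439). Tangency of A1 to both parallel lines with radius 10.8 puts F and H at M ± 10.8·n: F = (-9.7316, 4.6835), H = (9.7316, -4.6835). Equal radii place A and T the same way about U: A = U + 10.8·n = (5.8801, 37.122), T = U − 10.8·n = (25.343, 27.755). Then |MA| = |A − M| = 37.585.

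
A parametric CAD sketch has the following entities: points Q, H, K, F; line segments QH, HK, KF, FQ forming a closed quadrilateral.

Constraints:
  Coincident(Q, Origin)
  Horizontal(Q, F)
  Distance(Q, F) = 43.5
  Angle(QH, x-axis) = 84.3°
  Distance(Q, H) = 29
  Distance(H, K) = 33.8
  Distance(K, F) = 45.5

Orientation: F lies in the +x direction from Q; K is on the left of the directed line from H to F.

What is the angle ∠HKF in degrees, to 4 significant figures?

76.27°

Checks: |HK| = 33.80 ✓; |KF| = 45.50 ✓.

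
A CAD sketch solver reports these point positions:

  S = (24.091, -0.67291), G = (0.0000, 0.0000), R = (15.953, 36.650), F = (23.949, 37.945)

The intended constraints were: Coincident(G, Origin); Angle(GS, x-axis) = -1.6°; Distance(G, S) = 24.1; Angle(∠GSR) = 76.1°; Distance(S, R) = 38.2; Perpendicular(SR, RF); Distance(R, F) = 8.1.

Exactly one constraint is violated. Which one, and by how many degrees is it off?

Perpendicular(SR, RF) — off by 3.10°.

G = (0.00, 0.00) ✓; GS at -1.600° ✓; |GS| = 24.10 ✓; ∠GSR = 76.10° ✓; |SR| = 38.20 ✓; ∠(SR, RF) = 93.10° ✗; |RF| = 8.100 ✓.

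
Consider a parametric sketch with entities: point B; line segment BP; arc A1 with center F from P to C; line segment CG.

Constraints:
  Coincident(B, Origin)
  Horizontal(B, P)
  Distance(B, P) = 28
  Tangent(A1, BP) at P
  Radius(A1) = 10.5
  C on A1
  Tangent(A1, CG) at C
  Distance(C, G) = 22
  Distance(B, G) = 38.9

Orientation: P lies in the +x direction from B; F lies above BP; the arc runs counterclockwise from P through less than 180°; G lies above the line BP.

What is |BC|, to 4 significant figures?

39.70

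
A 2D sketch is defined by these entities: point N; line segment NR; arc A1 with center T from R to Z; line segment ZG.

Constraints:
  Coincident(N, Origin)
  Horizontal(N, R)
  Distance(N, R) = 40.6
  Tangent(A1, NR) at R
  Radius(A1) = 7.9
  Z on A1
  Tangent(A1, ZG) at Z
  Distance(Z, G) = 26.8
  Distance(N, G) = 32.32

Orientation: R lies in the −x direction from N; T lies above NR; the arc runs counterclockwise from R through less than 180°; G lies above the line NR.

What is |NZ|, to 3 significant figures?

34.2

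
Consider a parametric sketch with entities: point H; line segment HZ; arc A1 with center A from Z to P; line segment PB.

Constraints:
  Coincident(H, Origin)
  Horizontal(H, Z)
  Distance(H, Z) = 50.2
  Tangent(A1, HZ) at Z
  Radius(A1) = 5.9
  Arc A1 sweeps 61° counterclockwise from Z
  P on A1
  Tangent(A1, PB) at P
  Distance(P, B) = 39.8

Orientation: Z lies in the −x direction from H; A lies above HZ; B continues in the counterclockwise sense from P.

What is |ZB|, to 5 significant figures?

45.063

H is at the origin; H and Z share the same y with |HZ| = 50.2 and Z on the −x side, so Z = (-50.200, 0.0000). Tangency of A1 to HZ means the radius AZ is perpendicular to HZ, so A = Z + (0, 5.9) = (-50.200, 5.9000). On A1, Z sits at bearing -90° from A; a 61° counterclockwise sweep puts P at bearing -29°, so P = A + 5.9·(cos -29°, sin -29°) = (-45.040, 3.0396). Since A1 is tangent to PB there, AP ⟂ PB, so PB runs along (−sin -29°, cos -29°); with |PB| = 39.8, B = (-25.744, 37.849). Then |ZB| = |B − Z| = 45.063.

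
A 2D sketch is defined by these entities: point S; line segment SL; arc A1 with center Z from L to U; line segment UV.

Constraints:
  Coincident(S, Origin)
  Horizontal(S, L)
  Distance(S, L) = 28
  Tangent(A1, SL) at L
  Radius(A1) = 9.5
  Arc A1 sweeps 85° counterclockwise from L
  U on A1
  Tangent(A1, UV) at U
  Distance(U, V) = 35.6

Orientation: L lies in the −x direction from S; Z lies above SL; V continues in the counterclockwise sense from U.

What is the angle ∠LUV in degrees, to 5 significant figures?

137.50°

S is at the origin; SL is horizontal with |SL| = 28.0 and L on the −x side, so L = (-28.000, 0.0000). The tangent condition forces ZL to be normal to SL, so Z = L + (0, 9.5) = (-28.000, 9.5000). On A1, L sits at bearing -90° from Z; an 85° counterclockwise sweep puts U at bearing -5°, so U = Z + 9.5·(cos -5°, sin -5°) = (-18.536, 8.6720). Tangency of A1 to UV means the radius ZU is perpendicular to UV, so UV runs along (−sin -5°, cos -5°); with |UV| = 35.6, V = (-15.433, 44.137). Then cos ∠LUV = UL·UV / (|UL||UV|), giving 137.50°.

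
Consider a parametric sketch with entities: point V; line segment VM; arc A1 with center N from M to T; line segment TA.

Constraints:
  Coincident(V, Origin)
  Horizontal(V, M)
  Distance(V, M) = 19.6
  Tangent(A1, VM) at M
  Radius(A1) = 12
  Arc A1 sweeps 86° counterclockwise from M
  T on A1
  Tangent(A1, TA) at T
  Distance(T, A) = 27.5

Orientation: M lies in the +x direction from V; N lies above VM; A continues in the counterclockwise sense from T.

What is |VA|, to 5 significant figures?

51.100

On A1, M sits at bearing -90° from N; an 86° counterclockwise sweep puts T at bearing -4°, so T = N + 12.0·(cos -4°, sin -4°) = (31.571, 11.163). A1 meets TA tangentially, so NT is at right angles to TA, so TA runs along (−sin -4°, cos -4°); with |TA| = 27.5, A = (33.489, 38.596). Then |VA| = |A − V| = 51.100.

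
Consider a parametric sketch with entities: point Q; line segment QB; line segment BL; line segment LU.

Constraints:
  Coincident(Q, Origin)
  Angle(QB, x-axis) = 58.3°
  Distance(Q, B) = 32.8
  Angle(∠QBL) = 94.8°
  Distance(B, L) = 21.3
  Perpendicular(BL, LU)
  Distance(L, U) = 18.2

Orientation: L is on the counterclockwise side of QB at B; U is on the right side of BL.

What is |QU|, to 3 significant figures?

56.3

∠QBL = 94.8°, so BL runs at 58.3° + (180° − 94.8°) = 144° from the x-axis; with |BL| = 21.3, L = B + 21.3·(cos 144°, sin 144°) = (0.113, 40.6). The perpendicularity gives LU at right angles to BL; with |LU| = 18.2 on the right of BL, U = L + 18.2·(0.595, 0.804) = (10.9, 55.2). Then |QU| = |U − Q| = 56.3.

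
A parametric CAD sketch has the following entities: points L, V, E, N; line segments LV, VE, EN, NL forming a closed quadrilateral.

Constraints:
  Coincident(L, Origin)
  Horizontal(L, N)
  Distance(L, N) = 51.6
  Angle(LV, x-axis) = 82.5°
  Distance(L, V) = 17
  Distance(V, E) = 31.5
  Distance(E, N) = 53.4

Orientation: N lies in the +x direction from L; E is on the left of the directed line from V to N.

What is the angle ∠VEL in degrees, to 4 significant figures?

9.247°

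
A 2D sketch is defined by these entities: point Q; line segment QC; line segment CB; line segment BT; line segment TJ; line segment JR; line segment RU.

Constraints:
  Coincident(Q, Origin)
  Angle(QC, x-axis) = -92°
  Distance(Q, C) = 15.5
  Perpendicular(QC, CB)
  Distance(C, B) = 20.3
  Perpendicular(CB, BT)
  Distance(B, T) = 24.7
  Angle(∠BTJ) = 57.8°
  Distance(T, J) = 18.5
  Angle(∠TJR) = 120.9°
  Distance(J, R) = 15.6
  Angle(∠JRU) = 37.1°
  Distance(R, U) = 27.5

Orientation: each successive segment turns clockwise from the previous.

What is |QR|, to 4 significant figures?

17.01

Q is at the origin; QC runs at -92.0° with length 15.5, so C = (-0.5409, -15.49). QC is perpendicular to CB, so CB runs at 178.0°; with |CB| = 20.3, B = (-20.83, -14.78). CB is perpendicular to BT, so BT runs at 88.00°; with |BT| = 24.7, T = (-19.97, 9.903). ∠BTJ = 57.8° gives TJ at -34.20° from the x-axis; with |TJ| = 18.5, J = (-4.666, -0.4957). ∠TJR = 120.9° gives JR at -93.30° from the x-axis; with |JR| = 15.6, R = (-5.564, -16.07). Then |QR| = |R − Q| = 17.01.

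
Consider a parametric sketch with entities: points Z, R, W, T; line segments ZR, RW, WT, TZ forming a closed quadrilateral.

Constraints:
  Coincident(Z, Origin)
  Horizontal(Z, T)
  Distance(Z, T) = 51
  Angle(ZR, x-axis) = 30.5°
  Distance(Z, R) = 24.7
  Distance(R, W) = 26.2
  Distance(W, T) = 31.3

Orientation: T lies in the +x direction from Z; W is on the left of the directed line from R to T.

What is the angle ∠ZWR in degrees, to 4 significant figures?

5.044°

Checks: |RW| = 26.20 ✓; |WT| = 31.30 ✓.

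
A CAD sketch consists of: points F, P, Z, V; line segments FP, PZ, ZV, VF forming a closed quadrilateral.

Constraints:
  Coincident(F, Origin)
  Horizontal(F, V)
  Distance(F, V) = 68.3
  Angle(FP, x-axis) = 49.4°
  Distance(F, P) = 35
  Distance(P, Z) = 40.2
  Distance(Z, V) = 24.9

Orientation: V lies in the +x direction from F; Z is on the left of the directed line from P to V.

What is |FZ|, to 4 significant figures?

67.45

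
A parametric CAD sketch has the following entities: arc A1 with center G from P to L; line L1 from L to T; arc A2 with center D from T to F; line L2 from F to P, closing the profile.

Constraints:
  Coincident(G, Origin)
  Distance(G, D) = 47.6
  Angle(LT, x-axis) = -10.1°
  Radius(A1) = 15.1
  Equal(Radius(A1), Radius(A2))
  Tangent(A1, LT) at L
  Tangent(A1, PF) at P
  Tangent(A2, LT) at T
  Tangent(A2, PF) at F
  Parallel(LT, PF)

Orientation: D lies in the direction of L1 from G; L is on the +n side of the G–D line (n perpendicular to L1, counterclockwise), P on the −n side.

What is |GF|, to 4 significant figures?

49.94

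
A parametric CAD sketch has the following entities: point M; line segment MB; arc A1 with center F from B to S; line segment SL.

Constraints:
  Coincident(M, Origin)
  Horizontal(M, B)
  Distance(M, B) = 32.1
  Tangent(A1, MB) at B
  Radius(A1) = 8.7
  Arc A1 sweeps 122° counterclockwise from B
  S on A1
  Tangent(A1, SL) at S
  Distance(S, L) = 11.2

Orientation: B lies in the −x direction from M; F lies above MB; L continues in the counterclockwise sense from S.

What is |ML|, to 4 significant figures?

38.21

On A1, B sits at bearing -90° from F; a 122° counterclockwise sweep puts S at bearing 32°, so S = F + 8.7·(cos 32°, sin 32°) = (-24.72, 13.31). A1 meets SL tangentially, so FS is at right angles to SL, so SL runs along (−sin 32°, cos 32°); with |SL| = 11.2, L = (-30.66, 22.81). Then |ML| = |L − M| = 38.21.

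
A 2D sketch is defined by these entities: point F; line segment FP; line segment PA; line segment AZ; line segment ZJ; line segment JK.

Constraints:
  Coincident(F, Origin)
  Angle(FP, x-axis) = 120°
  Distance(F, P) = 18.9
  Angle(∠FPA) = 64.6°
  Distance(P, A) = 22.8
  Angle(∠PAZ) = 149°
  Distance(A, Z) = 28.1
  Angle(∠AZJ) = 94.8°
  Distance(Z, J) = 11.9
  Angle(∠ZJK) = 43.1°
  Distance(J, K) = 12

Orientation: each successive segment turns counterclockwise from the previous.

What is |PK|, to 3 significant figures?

40.5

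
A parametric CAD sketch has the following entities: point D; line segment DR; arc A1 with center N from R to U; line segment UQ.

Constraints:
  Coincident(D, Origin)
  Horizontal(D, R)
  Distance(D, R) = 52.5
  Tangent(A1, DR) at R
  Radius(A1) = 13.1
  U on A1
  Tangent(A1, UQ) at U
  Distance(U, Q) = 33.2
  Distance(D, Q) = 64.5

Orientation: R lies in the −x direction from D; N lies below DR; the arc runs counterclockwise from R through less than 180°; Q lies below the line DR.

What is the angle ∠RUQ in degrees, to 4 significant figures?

116.9°

Checks: |NU| = 13.10 ✓; ∠(NU, UQ) = 90.00° ✓; |UQ| = 33.20 ✓; |DQ| = 64.50 ✓.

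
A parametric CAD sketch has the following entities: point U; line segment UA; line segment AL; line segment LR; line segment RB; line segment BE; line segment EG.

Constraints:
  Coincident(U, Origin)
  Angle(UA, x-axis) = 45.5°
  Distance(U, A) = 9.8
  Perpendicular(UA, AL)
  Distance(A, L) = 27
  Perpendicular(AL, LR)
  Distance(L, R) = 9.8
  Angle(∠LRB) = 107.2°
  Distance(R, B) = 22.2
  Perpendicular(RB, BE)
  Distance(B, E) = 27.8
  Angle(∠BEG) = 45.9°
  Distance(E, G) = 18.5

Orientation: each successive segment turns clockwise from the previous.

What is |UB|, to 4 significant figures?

8.755

U is at the origin; UA runs at 45.5° with length 9.8, so A = (6.869, 6.990). UA ⟂ AL, so AL runs at -44.50°; with |AL| = 27.0, L = (26.13, -11.93). AL ⟂ LR, so LR runs at -134.5°; with |LR| = 9.8, R = (19.26, -18.92). ∠LRB = 107.2° gives RB at 152.7° from the x-axis; with |RB| = 22.2, B = (-0.4695, -8.743). Then |UB| = |B − U| = 8.755.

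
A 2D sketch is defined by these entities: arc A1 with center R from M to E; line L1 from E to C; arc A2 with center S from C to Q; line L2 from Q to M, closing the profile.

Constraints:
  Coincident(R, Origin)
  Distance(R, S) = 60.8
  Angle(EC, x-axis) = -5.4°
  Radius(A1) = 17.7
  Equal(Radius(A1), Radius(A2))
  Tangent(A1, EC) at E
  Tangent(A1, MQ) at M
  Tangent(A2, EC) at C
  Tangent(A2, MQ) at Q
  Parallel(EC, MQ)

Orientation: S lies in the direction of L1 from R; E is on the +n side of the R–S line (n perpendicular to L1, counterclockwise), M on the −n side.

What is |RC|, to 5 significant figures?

63.324

The slot axis is L1's direction at -5.4°, so u = (cos -5.4°, sin -5.4°) = (0.99556, -0.094108) and n = (−sin -5.4°, cos -5.4°) = (0.094108, 0.99556). R is at the origin and S lies 60.8 along u from R, so S = 60.8·u = (60.530, -5.7218). Tangency of A1 to both parallel lines with radius 17.7 puts E and M at R ± 17.7·n: E = (1.6657, 17.621), M = (-1.6657, -17.621). Equal radii place C and Q the same way about S: C = S + 17.7·n = (62.196, 11.900), Q = S − 17.7·n = (58.864, -23.343). Then |RC| = |C − R| = 63.324.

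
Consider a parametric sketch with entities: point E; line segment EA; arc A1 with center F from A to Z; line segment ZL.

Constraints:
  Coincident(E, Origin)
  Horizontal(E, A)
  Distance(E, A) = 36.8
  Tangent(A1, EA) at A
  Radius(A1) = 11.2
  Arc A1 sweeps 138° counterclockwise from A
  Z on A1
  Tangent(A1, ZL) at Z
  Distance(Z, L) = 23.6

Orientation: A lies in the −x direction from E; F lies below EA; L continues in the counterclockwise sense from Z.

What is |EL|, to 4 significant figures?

44.31

E is at the origin; E and A share the same y with |EA| = 36.8 and A on the −x side, so A = (-36.80, 0.000). A1 meets EA tangentially, so FA is at right angles to EA, so F = A + (0, -11.2) = (-36.80, -11.20). On A1, A sits at bearing 90° from F; a 138° counterclockwise sweep puts Z at bearing 228°, so Z = F + 11.2·(cos 228°, sin 228°) = (-44.29, -19.52). Since A1 is tangent to ZL there, FZ ⟂ ZL, so ZL runs along (−sin 228°, cos 228°); with |ZL| = 23.6, L = (-26.76, -35.31). Then |EL| = |L − E| = 44.31.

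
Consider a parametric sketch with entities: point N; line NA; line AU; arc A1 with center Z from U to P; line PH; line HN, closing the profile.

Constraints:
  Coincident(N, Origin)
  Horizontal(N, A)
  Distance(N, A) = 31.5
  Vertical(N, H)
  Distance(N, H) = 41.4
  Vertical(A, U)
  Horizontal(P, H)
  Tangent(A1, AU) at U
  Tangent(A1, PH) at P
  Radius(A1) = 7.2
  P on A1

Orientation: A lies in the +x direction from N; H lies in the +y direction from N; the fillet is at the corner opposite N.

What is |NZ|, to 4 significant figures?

41.95

N and H share the same x with |NH| = 41.4 and H on the +y side, so H = (0.000, 41.40). The virtual corner opposite N is at (31.50, 41.40). Since A1 is tangent to AU there, ZU ⟂ AU and since A1 is tangent to PH there, ZP ⟂ PH, with radius 7.2, so the center Z sits 7.2 in from both sides at Z = (24.30, 34.20). Then |NZ| = |Z − N| = 41.95.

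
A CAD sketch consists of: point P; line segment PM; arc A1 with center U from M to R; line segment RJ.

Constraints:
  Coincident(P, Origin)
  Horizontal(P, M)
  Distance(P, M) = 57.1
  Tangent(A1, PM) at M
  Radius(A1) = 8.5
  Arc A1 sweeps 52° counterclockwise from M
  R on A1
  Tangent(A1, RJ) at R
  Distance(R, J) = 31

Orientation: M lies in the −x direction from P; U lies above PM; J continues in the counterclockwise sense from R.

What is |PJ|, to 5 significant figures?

41.806

On A1, M sits at bearing -90° from U; a 52° counterclockwise sweep puts R at bearing -38°, so R = U + 8.5·(cos -38°, sin -38°) = (-50.402, 3.2669). The tangent condition forces UR to be normal to RJ, so RJ runs along (−sin -38°, cos -38°); with |RJ| = 31.0, J = (-31.316, 27.695). Then |PJ| = |J − P| = 41.806.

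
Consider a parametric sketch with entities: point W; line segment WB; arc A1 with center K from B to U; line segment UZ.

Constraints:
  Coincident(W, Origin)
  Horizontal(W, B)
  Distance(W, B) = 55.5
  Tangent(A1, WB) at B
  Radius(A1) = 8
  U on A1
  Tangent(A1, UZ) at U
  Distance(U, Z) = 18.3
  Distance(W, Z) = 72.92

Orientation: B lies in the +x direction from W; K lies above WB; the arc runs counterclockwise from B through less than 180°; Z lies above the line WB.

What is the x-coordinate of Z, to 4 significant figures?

69.42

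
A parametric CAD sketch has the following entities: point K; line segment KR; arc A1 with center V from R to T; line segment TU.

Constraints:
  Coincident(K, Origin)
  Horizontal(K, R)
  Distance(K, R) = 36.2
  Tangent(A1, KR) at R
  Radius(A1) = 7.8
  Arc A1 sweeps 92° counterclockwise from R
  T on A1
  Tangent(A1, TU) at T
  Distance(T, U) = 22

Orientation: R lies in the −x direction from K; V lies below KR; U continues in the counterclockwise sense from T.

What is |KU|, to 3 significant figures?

52.7

K is at the origin; K and R share the same y with |KR| = 36.2 and R on the −x side, so R = (-36.2, 0.00). The tangent condition forces VR to be normal to KR, so V = R + (0, -7.8) = (-36.2, -7.80). On A1, R sits at bearing 90° from V; a 92° counterclockwise sweep puts T at bearing 182°, so T = V + 7.8·(cos 182°, sin 182°) = (-44.0, -8.07). A1 meets TU tangentially, so VT is at right angles to TU, so TU runs along (−sin 182°, cos 182°); with |TU| = 22.0, U = (-43.2, -30.1). Then |KU| = |U − K| = 52.7.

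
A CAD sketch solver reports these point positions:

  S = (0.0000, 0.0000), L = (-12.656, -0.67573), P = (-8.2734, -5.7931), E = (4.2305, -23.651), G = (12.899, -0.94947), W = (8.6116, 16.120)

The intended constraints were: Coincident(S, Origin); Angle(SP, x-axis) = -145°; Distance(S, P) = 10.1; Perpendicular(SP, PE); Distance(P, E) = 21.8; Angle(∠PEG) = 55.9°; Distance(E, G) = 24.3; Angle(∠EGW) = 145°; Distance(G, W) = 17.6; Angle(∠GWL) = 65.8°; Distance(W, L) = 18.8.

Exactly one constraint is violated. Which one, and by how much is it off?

Distance(W, L) = 18.8 — off by 8.30.

S = (0.00, 0.00) ✓; SP at -145.0° ✓; |SP| = 10.10 ✓; ∠(SP, PE) = 90.00° ✓; |PE| = 21.80 ✓; ∠PEG = 55.90° ✓; |EG| = 24.30 ✓; ∠EGW = 145.0° ✓; |GW| = 17.60 ✓; ∠GWL = 65.80° ✓; |WL| = 27.10 ✗.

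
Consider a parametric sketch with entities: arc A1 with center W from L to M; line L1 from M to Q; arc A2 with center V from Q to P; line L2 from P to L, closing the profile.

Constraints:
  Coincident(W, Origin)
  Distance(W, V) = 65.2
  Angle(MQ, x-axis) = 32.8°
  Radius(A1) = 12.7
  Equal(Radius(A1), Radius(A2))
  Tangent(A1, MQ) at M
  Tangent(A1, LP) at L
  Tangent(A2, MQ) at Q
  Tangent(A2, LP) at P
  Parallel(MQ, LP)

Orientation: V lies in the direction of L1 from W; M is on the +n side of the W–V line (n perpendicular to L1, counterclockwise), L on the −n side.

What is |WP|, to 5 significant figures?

66.425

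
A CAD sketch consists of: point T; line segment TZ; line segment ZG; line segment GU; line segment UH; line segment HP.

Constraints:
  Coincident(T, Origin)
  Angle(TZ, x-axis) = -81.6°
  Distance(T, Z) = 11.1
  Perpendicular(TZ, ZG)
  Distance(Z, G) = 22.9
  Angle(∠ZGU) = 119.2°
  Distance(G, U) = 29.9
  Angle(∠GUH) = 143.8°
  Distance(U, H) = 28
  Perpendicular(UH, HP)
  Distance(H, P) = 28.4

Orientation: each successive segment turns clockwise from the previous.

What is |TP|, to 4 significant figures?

39.77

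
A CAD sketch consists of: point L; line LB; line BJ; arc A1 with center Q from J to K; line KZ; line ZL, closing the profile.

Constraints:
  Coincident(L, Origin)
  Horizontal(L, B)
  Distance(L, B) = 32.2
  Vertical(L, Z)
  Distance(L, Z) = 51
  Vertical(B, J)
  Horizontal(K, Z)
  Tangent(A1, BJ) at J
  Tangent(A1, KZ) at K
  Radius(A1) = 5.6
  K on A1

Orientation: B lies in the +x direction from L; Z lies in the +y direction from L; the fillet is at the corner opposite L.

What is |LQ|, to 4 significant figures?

52.62

LZ is vertical with |LZ| = 51.0 and Z on the +y side, so Z = (0.000, 51.00). The virtual corner opposite L is at (32.20, 51.00). Since A1 is tangent to BJ there, QJ ⟂ BJ and tangency of A1 to KZ means the radius QK is perpendicular to KZ, with radius 5.6, so the center Q sits 5.6 in from both sides at Q = (26.60, 45.40). Then |LQ| = |Q − L| = 52.62.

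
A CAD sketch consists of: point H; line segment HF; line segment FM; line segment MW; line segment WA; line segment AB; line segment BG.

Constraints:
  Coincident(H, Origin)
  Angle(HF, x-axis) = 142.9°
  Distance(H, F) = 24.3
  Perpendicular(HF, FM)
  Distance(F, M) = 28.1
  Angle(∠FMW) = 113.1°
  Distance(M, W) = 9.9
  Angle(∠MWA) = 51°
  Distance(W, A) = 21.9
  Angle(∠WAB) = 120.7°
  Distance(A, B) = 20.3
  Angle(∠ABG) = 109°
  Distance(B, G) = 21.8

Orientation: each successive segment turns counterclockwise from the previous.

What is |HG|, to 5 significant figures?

58.072

∠WAB = 120.7° gives AB at 128.10° from the x-axis; with |AB| = 20.3, B = (-36.018, 20.048). ∠ABG = 109.0° gives BG at -160.90° from the x-axis; with |BG| = 21.8, G = (-56.618, 12.914). Then |HG| = |G − H| = 58.072.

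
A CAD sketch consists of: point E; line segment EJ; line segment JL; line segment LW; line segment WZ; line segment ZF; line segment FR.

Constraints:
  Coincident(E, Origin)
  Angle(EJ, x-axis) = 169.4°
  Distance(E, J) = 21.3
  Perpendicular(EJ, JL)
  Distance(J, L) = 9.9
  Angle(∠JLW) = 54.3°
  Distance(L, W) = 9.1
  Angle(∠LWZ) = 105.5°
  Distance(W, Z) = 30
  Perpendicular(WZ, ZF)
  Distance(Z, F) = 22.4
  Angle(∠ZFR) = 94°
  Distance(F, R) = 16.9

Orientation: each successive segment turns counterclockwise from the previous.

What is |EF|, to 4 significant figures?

47.98

E is at the origin; EJ runs at 169.4° with length 21.3, so J = (-20.94, 3.918). EJ ⟂ JL, so JL runs at -100.6°; with |JL| = 9.9, L = (-22.76, -5.813). ∠JLW = 54.3° gives LW at 25.10° from the x-axis; with |LW| = 9.1, W = (-14.52, -1.953). ∠LWZ = 105.5° gives WZ at 99.60° from the x-axis; with |WZ| = 30.0, Z = (-19.52, 27.63). WZ is perpendicular to ZF, so ZF runs at -170.4°; with |ZF| = 22.4, F = (-41.61, 23.89). Then |EF| = |F − E| = 47.98.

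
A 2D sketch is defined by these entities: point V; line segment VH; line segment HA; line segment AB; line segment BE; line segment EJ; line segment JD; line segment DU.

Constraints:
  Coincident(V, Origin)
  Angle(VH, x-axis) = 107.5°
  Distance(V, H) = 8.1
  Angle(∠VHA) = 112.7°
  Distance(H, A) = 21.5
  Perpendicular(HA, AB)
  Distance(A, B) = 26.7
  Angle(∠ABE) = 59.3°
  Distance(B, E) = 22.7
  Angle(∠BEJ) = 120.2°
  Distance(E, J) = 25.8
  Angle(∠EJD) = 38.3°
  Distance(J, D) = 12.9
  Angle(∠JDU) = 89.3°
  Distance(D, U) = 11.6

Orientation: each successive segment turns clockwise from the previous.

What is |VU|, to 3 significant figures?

4.10

V is at the origin; VH runs at 107.5° with length 8.1, so H = (-2.44, 7.73). ∠VHA = 112.7° gives HA at 40.2° from the x-axis; with |HA| = 21.5, A = (14.0, 21.6). HA is perpendicular to AB, so AB runs at -49.8°; with |AB| = 26.7, B = (31.2, 1.21). ∠ABE = 59.3° gives BE at -170° from the x-axis; with |BE| = 22.7, E = (8.83, -2.54). ∠BEJ = 120.2° gives EJ at 130° from the x-axis; with |EJ| = 25.8, J = (-7.65, 17.3). ∠EJD = 38.3° gives JD at -12.0° from the x-axis; with |JD| = 12.9, D = (4.97, 14.6). ∠JDU = 89.3° gives DU at -103° from the x-axis; with |DU| = 11.6, U = (2.42, 3.31). Then |VU| = |U − V| = 4.10.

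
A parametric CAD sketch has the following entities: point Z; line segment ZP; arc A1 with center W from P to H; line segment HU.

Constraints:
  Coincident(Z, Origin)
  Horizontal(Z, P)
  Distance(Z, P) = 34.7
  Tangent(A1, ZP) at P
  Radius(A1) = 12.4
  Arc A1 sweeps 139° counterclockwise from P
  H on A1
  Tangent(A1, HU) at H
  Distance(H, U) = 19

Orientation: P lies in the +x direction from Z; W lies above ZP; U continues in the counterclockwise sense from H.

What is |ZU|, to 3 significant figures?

44.5

Z is at the origin; ZP is horizontal with |ZP| = 34.7 and P on the +x side, so P = (34.7, 0.00). Tangency of A1 to ZP means the radius WP is perpendicular to ZP, so W = P + (0, 12.4) = (34.7, 12.4). On A1, P sits at bearing -90° from W; a 139° counterclockwise sweep puts H at bearing 49°, so H = W + 12.4·(cos 49°, sin 49°) = (42.8, 21.8). A1 meets HU tangentially, so WH is at right angles to HU, so HU runs along (−sin 49°, cos 49°); with |HU| = 19.0, U = (28.5, 34.2). Then |ZU| = |U − Z| = 44.5.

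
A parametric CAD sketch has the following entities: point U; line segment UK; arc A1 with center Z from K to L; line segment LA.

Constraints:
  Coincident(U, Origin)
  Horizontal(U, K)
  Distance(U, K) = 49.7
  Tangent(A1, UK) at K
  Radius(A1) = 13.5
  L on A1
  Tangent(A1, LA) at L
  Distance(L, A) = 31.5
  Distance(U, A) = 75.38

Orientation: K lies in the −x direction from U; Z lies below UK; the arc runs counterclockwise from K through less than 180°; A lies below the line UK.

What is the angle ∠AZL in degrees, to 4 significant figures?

66.80°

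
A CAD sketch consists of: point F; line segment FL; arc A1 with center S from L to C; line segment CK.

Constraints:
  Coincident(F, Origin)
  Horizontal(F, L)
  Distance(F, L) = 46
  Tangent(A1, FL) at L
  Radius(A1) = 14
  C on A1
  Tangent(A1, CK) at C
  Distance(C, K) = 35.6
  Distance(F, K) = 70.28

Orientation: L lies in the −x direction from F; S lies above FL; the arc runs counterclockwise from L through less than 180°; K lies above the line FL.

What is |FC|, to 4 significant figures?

38.41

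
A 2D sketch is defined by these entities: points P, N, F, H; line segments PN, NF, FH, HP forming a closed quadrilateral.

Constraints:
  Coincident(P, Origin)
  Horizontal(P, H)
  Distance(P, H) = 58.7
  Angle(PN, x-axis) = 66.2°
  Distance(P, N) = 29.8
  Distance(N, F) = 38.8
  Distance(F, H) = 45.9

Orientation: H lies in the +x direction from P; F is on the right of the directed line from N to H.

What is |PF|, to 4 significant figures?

18.30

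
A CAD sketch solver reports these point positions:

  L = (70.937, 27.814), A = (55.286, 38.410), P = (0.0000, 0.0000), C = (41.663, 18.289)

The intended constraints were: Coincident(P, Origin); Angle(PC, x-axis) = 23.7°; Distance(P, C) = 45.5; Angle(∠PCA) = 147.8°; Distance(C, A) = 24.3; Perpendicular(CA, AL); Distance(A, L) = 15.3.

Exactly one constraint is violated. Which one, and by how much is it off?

Distance(A, L) = 15.3 — off by 3.60.

P = (0.00, 0.00) ✓; PC at 23.70° ✓; |PC| = 45.50 ✓; ∠PCA = 147.8° ✓; |CA| = 24.30 ✓; ∠(CA, AL) = 90.00° ✓; |AL| = 18.90 ✗.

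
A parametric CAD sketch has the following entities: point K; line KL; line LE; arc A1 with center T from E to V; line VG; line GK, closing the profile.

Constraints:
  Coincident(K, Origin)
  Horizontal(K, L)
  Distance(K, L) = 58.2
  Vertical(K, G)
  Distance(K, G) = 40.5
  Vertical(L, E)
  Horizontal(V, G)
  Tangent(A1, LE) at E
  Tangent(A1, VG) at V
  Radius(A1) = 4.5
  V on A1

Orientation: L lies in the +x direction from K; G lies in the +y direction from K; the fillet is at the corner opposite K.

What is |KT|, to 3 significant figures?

64.7

K is at the origin; K and L share the same y with |KL| = 58.2 and L on the +x side, so L = (58.2, 0.00). K and G share the same x with |KG| = 40.5 and G on the +y side, so G = (0.00, 40.5). The virtual corner opposite K is at (58.2, 40.5). A1 meets LE tangentially, so TE is at right angles to LE and since A1 is tangent to VG there, TV ⟂ VG, with radius 4.5, so the center T sits 4.5 in from both sides at T = (53.7, 36.0). Then |KT| = |T − K| = 64.7.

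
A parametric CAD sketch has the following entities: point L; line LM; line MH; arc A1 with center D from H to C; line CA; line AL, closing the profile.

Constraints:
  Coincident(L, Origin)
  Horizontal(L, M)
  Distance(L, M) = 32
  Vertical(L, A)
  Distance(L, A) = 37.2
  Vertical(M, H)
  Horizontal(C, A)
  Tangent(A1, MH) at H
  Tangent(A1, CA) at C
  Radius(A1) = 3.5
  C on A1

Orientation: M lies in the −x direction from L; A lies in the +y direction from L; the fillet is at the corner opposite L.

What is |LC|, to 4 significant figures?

46.86

L is at the origin; L and M share the same y with |LM| = 32.0 and M on the −x side, so M = (-32.00, 0.000). LA is vertical with |LA| = 37.2 and A on the +y side, so A = (0.000, 37.20). The virtual corner opposite L is at (-32.00, 37.20). The tangent condition forces DH to be normal to MH and A1 meets CA tangentially, so DC is at right angles to CA, with radius 3.5, so the center D sits 3.5 in from both sides at D = (-28.50, 33.70). That places the tangent points at H = (-32.00, 33.70) on MH and C = (-28.50, 37.20) on CA. Then |LC| = |C − L| = 46.86.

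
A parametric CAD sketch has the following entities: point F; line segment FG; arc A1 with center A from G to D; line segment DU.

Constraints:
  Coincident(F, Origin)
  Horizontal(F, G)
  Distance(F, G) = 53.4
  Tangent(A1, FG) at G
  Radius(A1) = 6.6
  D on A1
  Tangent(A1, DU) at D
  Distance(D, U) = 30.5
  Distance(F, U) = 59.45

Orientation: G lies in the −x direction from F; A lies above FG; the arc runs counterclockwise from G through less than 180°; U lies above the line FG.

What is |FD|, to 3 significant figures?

47.3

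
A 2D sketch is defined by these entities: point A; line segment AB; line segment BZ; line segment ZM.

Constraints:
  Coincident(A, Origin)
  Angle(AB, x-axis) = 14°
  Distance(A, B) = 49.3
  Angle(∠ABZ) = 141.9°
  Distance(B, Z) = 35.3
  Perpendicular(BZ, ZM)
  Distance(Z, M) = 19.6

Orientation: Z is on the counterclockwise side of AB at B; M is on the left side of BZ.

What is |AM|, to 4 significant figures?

74.88

∠ABZ = 141.9°, so BZ runs at 14.0° + (180° − 141.9°) = 52.10° from the x-axis; with |BZ| = 35.3, Z = B + 35.3·(cos 52.10°, sin 52.10°) = (69.52, 39.78). BZ ⟂ ZM; with |ZM| = 19.6 on the left of BZ, M = Z + 19.6·(-0.7891, 0.6143) = (54.05, 51.82). Then |AM| = |M − A| = 74.88.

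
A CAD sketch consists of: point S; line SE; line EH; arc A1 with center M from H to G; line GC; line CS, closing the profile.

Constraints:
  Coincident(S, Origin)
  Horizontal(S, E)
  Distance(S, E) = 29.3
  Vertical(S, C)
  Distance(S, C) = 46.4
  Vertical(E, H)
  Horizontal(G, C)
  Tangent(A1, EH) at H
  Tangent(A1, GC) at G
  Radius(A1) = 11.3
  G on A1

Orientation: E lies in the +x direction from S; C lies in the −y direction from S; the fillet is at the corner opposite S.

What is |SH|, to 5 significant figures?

45.722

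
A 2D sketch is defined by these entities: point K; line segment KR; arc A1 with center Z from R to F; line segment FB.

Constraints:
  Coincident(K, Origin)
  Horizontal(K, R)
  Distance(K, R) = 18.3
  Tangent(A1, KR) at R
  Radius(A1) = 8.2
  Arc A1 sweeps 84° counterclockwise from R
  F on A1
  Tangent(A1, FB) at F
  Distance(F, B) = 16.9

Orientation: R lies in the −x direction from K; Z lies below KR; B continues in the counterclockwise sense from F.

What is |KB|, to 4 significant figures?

37.14

On A1, R sits at bearing 90° from Z; an 84° counterclockwise sweep puts F at bearing 174°, so F = Z + 8.2·(cos 174°, sin 174°) = (-26.46, -7.343). A1 meets FB tangentially, so ZF is at right angles to FB, so FB runs along (−sin 174°, cos 174°); with |FB| = 16.9, B = (-28.22, -24.15). Then |KB| = |B − K| = 37.14.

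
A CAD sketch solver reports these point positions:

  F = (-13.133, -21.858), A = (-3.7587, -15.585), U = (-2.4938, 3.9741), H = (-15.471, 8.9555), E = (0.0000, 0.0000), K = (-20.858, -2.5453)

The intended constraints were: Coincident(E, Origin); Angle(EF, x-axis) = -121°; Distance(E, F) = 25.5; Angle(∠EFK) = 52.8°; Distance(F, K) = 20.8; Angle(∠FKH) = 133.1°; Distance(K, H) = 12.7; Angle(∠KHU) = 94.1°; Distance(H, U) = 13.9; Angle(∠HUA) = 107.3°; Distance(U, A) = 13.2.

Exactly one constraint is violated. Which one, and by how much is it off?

Distance(U, A) = 13.2 — off by 6.40.

E = (0.00, 0.00) ✓; EF at -121.0° ✓; |EF| = 25.50 ✓; ∠EFK = 52.80° ✓; |FK| = 20.80 ✓; ∠FKH = 133.1° ✓; |KH| = 12.70 ✓; ∠KHU = 94.10° ✓; |HU| = 13.90 ✓; ∠HUA = 107.3° ✓; |UA| = 19.60 ✗.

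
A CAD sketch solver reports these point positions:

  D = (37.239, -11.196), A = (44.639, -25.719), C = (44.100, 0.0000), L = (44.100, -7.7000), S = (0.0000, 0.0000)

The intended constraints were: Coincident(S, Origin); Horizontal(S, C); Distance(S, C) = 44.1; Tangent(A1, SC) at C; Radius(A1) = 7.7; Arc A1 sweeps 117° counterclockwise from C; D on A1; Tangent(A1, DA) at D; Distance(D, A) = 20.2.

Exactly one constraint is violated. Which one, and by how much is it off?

Distance(D, A) = 20.2 — off by 3.90.

S = (0.00, 0.00) ✓; S.y = 0.00, C.y = 0.00 ✓; |SC| = 44.10 ✓; ∠(LC, CS) = 90.00° ✓; |LC| = 7.700 ✓; bearing(L→D) − bearing(L→C) = 117.0° ✓; |LD| = 7.700 ✓; ∠(LD, DA) = 90.00° ✓; |DA| = 16.30 ✗.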